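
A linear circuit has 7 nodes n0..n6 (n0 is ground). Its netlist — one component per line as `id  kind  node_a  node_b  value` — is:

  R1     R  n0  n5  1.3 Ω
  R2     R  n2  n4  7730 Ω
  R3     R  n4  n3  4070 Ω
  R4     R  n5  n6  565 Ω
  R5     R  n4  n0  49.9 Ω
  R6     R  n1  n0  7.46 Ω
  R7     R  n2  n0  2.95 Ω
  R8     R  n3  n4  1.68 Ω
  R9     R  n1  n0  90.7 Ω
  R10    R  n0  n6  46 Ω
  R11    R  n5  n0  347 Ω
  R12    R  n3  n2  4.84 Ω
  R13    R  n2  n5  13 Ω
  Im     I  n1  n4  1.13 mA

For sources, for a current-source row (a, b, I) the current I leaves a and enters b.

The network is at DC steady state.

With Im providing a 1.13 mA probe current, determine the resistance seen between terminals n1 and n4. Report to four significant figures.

R_eq = 14.49 Ω

MNA unknowns: 6 node voltages V₁..V_6
R1: Y=0.7692 on G[0,5]
R2: Y=0.0001294 on G[2,4]
R3: Y=0.0002457 on G[4,3]
R4: Y=0.001770 on G[5,6]
R5: Y=0.02004 on G[4,0]
R6: Y=0.1340 on G[1,0]
R7: Y=0.3390 on G[2,0]
R8: Y=0.5952 on G[3,4]
R9: Y=0.01103 on G[1,0]
R10: Y=0.02174 on G[0,6]
R11: Y=0.002882 on G[5,0]
R12: Y=0.2066 on G[3,2]
R13: Y=0.07692 on G[2,5]
Im: z[1]−=0.00113, z[4]+=0.00113
solve → V1=-0.007789, V2=0.002343, V3=0.006975, V4=0.008583, V5=0.0002118, V6=1.595e-05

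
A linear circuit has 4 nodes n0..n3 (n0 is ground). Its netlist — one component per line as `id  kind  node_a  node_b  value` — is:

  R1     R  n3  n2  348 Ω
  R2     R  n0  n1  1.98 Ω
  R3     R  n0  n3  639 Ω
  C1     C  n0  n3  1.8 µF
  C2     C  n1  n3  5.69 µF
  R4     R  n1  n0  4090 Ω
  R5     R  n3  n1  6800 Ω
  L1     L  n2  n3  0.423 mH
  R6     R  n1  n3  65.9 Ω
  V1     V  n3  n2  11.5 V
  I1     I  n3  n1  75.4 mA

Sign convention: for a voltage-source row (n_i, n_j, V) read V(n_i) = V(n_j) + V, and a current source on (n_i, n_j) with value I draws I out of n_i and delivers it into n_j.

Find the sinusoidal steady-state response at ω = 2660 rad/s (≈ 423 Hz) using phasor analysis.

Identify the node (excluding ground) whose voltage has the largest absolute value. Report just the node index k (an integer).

2

MNA unknowns: 3 node voltages V₁..V_3 plus 1 source current (V1)
R1: Y=0.002874+0.000j on G[3,2]
R2: Y=0.5051+0.000j on G[0,1]
R3: Y=0.001565+0.000j on G[0,3]
C1: Y=0.000+0.004788j on G[0,3]
C2: Y=0.000+0.01514j on G[1,3]
R4: Y=0.0002445+0.000j on G[1,0]
R5: Y=0.0001471+0.000j on G[3,1]
L1: Y=0.000-0.8887j on G[2,3]
R6: Y=0.01517+0.000j on G[1,3]
V1: row V3−V2=11.5, i_V1 at 3,2
I1: z[3]−=0.0754, z[1]+=0.0754
solve → V1=0.02664+0.01063j, V2=-13.34+2.209j, V3=-1.844+2.209j
aux → i_V1=-0.03305+10.22j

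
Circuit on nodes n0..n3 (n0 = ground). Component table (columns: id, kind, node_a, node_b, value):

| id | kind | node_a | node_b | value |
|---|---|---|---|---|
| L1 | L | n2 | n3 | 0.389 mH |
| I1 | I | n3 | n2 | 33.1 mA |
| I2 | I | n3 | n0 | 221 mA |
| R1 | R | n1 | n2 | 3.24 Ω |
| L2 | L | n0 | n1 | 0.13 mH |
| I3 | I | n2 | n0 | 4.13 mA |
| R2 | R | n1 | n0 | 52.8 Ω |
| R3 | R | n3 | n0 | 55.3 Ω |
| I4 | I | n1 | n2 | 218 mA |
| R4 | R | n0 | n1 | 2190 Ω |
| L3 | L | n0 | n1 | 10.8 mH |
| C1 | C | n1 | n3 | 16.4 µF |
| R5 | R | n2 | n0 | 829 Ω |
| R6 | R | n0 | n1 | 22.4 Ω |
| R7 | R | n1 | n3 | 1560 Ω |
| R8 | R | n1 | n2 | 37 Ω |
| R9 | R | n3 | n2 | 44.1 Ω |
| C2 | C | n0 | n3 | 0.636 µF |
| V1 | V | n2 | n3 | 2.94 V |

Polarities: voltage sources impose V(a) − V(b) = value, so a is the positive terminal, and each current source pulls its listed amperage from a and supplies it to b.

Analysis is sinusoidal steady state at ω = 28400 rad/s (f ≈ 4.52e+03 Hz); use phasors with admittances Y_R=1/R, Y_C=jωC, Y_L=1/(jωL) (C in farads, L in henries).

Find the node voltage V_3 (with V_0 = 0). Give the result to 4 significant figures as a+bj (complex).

-1.152+0.7015j V

Element admittances at ω=28400 rad/s:
  Y(L1) = 0.000-0.09052j S between n2,n3
  I1: injects 0.0331 A into n2 (from n3)
  I2: injects 0.221 A into n0 (from n3)
  Y(R1) = 0.3086+0.000j S between n1,n2
  Y(L2) = 0.000-0.2709j S between n0,n1
  I3: injects 0.00413 A into n0 (from n2)
  Y(R2) = 0.01894+0.000j S between n1,n0
  Y(R3) = 0.01808+0.000j S between n3,n0
  I4: injects 0.218 A into n2 (from n1)
  Y(R4) = 0.0004566+0.000j S between n0,n1
  Y(L3) = 0.000-0.003260j S between n0,n1
  Y(C1) = 0.000+0.4658j S between n1,n3
  Y(R5) = 0.001206+0.000j S between n2,n0
  Y(R6) = 0.04464+0.000j S between n0,n1
  Y(R7) = 0.0006410+0.000j S between n1,n3
  Y(R8) = 0.02703+0.000j S between n1,n2
  Y(R9) = 0.02268+0.000j S between n3,n2
  Y(C2) = 0.000+0.01806j S between n0,n3
  V1: constraint V(n2)−V(n3) = 2.94
Assemble and solve the 4×4 MNA system:
  V(n1)=-0.1818-0.6644j  V(n2)=1.788+0.7015j  V(n3)=-1.152+0.7015j
  i(V1)=-0.4829-0.1932j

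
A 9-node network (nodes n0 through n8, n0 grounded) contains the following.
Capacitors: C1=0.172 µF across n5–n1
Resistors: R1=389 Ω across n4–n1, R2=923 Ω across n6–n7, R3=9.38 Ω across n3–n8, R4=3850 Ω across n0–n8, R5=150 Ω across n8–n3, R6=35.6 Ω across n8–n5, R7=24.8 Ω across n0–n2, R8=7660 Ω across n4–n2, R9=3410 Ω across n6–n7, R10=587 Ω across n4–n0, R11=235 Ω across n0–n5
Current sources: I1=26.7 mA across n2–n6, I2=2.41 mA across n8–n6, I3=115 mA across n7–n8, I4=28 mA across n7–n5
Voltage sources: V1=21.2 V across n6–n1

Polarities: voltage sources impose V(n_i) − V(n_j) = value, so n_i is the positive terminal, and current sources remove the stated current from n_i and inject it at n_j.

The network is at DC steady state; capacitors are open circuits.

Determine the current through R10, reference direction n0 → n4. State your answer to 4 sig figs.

0.1059 A

MNA unknowns: 8 node voltages V₁..V_8 plus 1 source current (V1)
C1: Y=0.000 on G[5,1]
R1: Y=0.002571 on G[4,1]
R2: Y=0.001083 on G[6,7]
R3: Y=0.1066 on G[3,8]
I1: z[2]−=0.0267, z[6]+=0.0267
R4: Y=0.0002597 on G[0,8]
R5: Y=0.006667 on G[8,3]
R6: Y=0.02809 on G[8,5]
I2: z[8]−=0.00241, z[6]+=0.00241
I3: z[7]−=0.115, z[8]+=0.115
R7: Y=0.04032 on G[0,2]
R8: Y=0.0001305 on G[4,2]
I4: z[7]−=0.028, z[5]+=0.028
R9: Y=0.0002933 on G[6,7]
R10: Y=0.001704 on G[4,0]
R11: Y=0.004255 on G[0,5]
V1: row V6−V1=21.2, i_V1 at 6,1
solve → V1=-106.5, V2=-0.8606, V3=34.61, V4=-62.16, V5=30.93, V6=-85.26, V7=-189.1, V8=34.61
aux → i_V1=-0.1139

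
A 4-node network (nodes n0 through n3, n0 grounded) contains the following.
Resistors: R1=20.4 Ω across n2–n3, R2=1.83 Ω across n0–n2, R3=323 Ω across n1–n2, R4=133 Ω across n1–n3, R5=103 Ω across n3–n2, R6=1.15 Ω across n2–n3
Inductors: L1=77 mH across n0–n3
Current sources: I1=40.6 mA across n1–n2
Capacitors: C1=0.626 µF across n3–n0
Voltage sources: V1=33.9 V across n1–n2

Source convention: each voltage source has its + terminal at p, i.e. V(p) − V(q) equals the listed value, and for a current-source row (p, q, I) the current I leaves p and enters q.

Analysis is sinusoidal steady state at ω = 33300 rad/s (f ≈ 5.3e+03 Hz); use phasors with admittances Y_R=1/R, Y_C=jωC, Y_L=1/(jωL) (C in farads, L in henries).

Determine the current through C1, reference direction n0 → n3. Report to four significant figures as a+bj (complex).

Element admittances at ω=33300 rad/s:
  Y(R1) = 0.04902+0.000j S between n2,n3
  Y(L1) = 0.000-0.0003900j S between n0,n3
  Y(R2) = 0.5464+0.000j S between n0,n2
  Y(R3) = 0.003096+0.000j S between n1,n2
  Y(R4) = 0.007519+0.000j S between n1,n3
  Y(R5) = 0.009709+0.000j S between n3,n2
  I1: injects 0.0406 A into n2 (from n1)
  Y(R6) = 0.8696+0.000j S between n2,n3
  Y(C1) = 0.000+0.02085j S between n3,n0
  V1: constraint V(n1)−V(n2) = 33.9
Assemble and solve the 4×4 MNA system:
  V(n1)=33.90-0.01016j  V(n2)=-0.0006024-0.01016j  V(n3)=0.2714-0.01609j
  i(V1)=-0.3984-4.461e-05j

-0.0003355-0.005658j A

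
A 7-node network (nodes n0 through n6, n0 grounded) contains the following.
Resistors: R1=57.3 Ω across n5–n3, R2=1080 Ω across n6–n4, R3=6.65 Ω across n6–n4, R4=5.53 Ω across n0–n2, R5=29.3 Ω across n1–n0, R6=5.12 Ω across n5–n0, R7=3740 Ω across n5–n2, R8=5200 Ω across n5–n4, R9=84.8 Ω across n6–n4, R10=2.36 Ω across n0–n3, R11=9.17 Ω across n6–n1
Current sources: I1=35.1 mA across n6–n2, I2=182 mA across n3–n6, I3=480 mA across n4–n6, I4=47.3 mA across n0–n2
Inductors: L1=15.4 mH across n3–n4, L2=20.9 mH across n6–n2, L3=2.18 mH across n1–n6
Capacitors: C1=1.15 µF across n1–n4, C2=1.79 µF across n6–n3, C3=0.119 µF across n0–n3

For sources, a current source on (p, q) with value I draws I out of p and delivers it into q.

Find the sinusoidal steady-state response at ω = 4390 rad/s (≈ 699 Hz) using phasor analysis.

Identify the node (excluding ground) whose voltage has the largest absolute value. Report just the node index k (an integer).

6

Apply KCL at each of the 6 non-ground nodes and solve the resulting linear system.
Node n1: branches {R5, C1, L3, R11} → V_1 = 3.463+0.6079j
Node n2: branches {I1, R4, L2, R7, I4} → V_2 = 0.5473-0.2014j
Node n3: branches {R1, L1, I2, C2, R10, C3} → V_3 = -0.3869+0.03562j
Node n4: branches {R2, R3, L1, C1, R8, R9, I3} → V_4 = 0.8438+1.524j
Node n5: branches {R1, R6, R7, R8} → V_5 = -0.03022+0.004037j
Node n6: branches {R2, R3, I1, I2, C2, L2, L3, R9, R11, I3} → V_6 = 3.894+1.333j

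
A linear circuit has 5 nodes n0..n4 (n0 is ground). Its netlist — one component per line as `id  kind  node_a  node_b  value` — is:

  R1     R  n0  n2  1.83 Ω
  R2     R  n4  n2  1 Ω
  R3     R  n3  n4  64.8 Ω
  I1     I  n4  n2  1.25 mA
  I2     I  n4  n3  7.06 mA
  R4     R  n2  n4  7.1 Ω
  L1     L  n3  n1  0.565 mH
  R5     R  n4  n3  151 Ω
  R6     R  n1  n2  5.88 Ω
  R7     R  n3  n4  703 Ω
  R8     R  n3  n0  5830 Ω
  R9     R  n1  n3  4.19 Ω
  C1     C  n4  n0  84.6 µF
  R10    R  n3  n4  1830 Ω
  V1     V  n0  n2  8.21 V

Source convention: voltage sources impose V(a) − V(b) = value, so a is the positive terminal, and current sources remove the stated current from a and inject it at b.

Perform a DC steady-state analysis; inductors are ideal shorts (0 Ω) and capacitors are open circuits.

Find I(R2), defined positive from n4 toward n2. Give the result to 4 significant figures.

Apply KCL at each of the 4 non-ground nodes and solve the resulting linear system.
Node n1: branches {L1, R6, R9} → V_1 = -8.167
Node n2: branches {R1, R2, I1, R4, R6, V1} → V_2 = -8.210
Node n3: branches {R3, I2, L1, R5, R7, R8, R9, R10} → V_3 = -8.167
Node n4: branches {R2, R3, I1, I2, R4, R5, R7, C1, R10} → V_4 = -8.216
Source currents: i(L1)=0.007282, i(V1)=-4.488

-0.006251 A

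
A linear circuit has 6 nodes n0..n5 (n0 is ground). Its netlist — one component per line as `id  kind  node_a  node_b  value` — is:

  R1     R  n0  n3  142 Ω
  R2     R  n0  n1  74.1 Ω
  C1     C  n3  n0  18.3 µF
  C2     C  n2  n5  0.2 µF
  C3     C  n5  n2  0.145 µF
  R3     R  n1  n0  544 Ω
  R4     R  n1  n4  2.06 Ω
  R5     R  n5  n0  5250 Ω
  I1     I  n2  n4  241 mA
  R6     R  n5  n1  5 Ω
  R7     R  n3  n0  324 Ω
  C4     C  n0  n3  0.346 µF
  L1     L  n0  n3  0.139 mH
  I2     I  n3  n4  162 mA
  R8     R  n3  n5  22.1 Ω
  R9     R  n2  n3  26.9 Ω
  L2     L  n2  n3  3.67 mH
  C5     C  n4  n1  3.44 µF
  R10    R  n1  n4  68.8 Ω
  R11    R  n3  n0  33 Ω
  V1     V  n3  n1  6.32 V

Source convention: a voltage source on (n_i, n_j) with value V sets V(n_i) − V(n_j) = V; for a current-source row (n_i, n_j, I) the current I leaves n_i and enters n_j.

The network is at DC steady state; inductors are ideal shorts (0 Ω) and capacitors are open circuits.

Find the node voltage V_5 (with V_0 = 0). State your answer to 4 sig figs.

Element admittances at DC:
  Y(R1) = 0.007042 S between n0,n3
  Y(R2) = 0.01350 S between n0,n1
  Y(C1) = 0.000 S between n3,n0
  Y(C2) = 0.000 S between n2,n5
  Y(C3) = 0.000 S between n5,n2
  Y(R3) = 0.001838 S between n1,n0
  Y(R4) = 0.4854 S between n1,n4
  Y(R5) = 0.0001905 S between n5,n0
  I1: injects 0.241 A into n4 (from n2)
  Y(R6) = 0.2000 S between n5,n1
  Y(R7) = 0.003086 S between n3,n0
  Y(C4) = 0.000 S between n0,n3
  L1: short n0↔n3 (DC inductor)
  I2: injects 0.162 A into n4 (from n3)
  Y(R8) = 0.04525 S between n3,n5
  Y(R9) = 0.03717 S between n2,n3
  L2: short n2↔n3 (DC inductor)
  Y(C5) = 0.000 S between n4,n1
  Y(R10) = 0.01453 S between n1,n4
  Y(R11) = 0.03030 S between n3,n0
  V1: constraint V(n3)−V(n1) = 6.32
Assemble and solve the 8×8 MNA system:
  V(n1)=-6.320  V(n2)=0.000  V(n3)=0.000  V(n4)=-5.514  V(n5)=-5.150
  i(L1)=-0.09789  i(L2)=-0.2410  i(V1)=-0.7339

-5.150 V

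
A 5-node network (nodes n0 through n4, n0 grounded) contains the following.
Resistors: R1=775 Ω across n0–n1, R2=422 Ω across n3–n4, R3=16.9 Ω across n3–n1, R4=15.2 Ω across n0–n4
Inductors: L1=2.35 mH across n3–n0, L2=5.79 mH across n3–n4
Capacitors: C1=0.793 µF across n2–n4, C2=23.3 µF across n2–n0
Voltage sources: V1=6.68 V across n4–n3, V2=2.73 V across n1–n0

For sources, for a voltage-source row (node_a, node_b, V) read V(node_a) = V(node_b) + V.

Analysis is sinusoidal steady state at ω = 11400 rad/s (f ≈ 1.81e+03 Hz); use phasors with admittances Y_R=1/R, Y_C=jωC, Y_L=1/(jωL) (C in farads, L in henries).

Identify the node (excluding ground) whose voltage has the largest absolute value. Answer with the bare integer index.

4

MNA unknowns: 4 node voltages V₁..V_4 plus 2 source currents (V1, V2)
R1: Y=0.001290+0.000j on G[0,1]
R2: Y=0.002370+0.000j on G[3,4]
L1: Y=0.000-0.03733j on G[3,0]
R3: Y=0.05917+0.000j on G[3,1]
C1: Y=0.000+0.009040j on G[2,4]
R4: Y=0.06579+0.000j on G[0,4]
C2: Y=0.000+0.2656j on G[2,0]
L2: Y=0.000-0.01515j on G[3,4]
V1: row V4−V3=6.68, i_V1 at 4,3
V2: row V1−V0=2.73, i_V2 at 1,0
solve → V1=2.730+0.000j, V2=0.1536-0.03053j, V3=-2.012-0.9276j, V4=4.668-0.9276j
aux → i_V1=-0.3310+0.1214j, i_V2=-0.2841-0.05489j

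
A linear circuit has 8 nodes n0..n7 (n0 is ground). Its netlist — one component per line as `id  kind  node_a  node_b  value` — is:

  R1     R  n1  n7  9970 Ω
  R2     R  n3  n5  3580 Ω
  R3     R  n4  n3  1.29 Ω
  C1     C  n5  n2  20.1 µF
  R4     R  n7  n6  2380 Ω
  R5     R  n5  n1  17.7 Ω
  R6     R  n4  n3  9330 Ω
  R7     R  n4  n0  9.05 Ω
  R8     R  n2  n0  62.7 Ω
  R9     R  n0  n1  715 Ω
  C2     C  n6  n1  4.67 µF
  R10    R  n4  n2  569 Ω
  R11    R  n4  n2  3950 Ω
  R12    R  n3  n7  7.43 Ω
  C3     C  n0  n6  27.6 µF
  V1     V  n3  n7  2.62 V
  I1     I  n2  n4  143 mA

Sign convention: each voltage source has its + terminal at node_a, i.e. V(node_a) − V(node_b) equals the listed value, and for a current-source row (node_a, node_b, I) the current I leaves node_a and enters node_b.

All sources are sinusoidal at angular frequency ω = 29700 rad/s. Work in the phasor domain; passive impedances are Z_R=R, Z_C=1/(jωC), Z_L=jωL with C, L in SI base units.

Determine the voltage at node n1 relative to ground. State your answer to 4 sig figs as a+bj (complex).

-0.1327+0.8753j V

MNA unknowns: 7 node voltages V₁..V_7 plus 1 source current (V1)
R1: Y=0.0001003+0.000j on G[1,7]
R2: Y=0.0002793+0.000j on G[3,5]
R3: Y=0.7752+0.000j on G[4,3]
C1: Y=0.000+0.5970j on G[5,2]
R4: Y=0.0004202+0.000j on G[7,6]
R5: Y=0.05650+0.000j on G[5,1]
R6: Y=0.0001072+0.000j on G[4,3]
R7: Y=0.1105+0.000j on G[4,0]
R8: Y=0.01595+0.000j on G[2,0]
R9: Y=0.001399+0.000j on G[0,1]
C2: Y=0.000+0.1387j on G[6,1]
R10: Y=0.001757+0.000j on G[4,2]
R11: Y=0.0002532+0.000j on G[4,2]
R12: Y=0.1346+0.000j on G[3,7]
C3: Y=0.000+0.8197j on G[0,6]
V1: row V3−V7=2.62, i_V1 at 3,7
I1: z[2]−=0.143, z[4]+=0.143
solve → V1=-0.1327+0.8753j, V2=-1.994+0.7955j, V3=1.233+0.01728j, V4=1.234+0.01689j, V5=-1.970+0.6201j, V6=-0.01925+0.1273j, V7=-1.387+0.01728j
aux → i_V1=-0.3533-0.0001323j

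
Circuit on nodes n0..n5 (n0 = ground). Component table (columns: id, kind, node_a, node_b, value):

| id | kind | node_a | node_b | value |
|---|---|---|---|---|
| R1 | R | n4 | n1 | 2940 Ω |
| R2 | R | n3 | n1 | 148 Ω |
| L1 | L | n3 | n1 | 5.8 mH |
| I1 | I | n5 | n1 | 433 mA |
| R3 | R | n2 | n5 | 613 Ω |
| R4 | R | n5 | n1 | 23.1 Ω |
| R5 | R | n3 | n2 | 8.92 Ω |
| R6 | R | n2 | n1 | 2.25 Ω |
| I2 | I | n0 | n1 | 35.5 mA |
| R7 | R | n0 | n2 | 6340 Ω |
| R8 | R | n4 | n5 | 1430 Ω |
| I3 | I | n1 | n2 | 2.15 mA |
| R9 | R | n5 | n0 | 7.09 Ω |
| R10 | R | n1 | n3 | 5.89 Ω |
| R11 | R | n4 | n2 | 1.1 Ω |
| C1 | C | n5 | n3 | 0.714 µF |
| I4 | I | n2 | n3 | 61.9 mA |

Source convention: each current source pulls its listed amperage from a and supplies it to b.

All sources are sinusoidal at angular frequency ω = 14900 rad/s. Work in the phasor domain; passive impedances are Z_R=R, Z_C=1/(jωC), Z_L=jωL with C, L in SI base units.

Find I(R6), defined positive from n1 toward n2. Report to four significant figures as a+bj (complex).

0.05934+0.02943j A

MNA unknowns: 5 node voltages V₁..V_5
R1: Y=0.0003401+0.000j on G[4,1]
R2: Y=0.006757+0.000j on G[3,1]
L1: Y=0.000-0.01157j on G[3,1]
I1: z[5]−=0.433, z[1]+=0.433
R3: Y=0.001631+0.000j on G[2,5]
R4: Y=0.04329+0.000j on G[5,1]
R5: Y=0.1121+0.000j on G[3,2]
R6: Y=0.4444+0.000j on G[2,1]
I2: z[0]−=0.0355, z[1]+=0.0355
R7: Y=0.0001577+0.000j on G[0,2]
R8: Y=0.0006993+0.000j on G[4,5]
I3: z[1]−=0.00215, z[2]+=0.00215
R9: Y=0.1410+0.000j on G[5,0]
R10: Y=0.1698+0.000j on G[1,3]
R11: Y=0.9091+0.000j on G[4,2]
C1: Y=0.000+0.01064j on G[5,3]
I4: z[2]−=0.0619, z[3]+=0.0619
solve → V1=9.869-2.250j, V2=9.736-2.316j, V3=9.950-2.631j, V4=9.729-2.315j, V5=0.2408+0.002591j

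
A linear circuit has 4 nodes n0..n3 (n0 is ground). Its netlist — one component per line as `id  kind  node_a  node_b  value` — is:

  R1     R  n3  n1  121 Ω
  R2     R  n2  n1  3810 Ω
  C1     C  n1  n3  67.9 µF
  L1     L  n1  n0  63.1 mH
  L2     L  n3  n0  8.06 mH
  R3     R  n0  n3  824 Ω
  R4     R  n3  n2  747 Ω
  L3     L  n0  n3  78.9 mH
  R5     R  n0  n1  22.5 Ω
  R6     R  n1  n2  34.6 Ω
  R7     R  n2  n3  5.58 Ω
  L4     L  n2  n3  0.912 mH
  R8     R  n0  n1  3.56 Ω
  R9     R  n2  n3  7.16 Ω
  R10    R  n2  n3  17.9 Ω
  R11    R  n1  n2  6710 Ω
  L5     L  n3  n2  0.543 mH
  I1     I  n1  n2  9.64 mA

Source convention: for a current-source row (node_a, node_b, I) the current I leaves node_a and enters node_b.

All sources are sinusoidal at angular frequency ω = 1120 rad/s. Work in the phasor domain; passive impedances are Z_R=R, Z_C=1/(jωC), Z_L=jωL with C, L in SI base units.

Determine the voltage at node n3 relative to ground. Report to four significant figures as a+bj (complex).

Apply KCL at each of the 3 non-ground nodes and solve the resulting linear system.
Node n1: branches {R1, R2, C1, L1, R5, R6, R8, R11, I1} → V_1 = -0.02759+0.02918j
Node n2: branches {R2, R4, R6, R7, L4, R9, R10, R11, L5, I1} → V_2 = 0.08246+0.07167j
Node n3: branches {R1, C1, L2, R3, R4, L3, R7, L4, R9, R10, L5} → V_3 = 0.08165+0.06934j

0.08165+0.06934j V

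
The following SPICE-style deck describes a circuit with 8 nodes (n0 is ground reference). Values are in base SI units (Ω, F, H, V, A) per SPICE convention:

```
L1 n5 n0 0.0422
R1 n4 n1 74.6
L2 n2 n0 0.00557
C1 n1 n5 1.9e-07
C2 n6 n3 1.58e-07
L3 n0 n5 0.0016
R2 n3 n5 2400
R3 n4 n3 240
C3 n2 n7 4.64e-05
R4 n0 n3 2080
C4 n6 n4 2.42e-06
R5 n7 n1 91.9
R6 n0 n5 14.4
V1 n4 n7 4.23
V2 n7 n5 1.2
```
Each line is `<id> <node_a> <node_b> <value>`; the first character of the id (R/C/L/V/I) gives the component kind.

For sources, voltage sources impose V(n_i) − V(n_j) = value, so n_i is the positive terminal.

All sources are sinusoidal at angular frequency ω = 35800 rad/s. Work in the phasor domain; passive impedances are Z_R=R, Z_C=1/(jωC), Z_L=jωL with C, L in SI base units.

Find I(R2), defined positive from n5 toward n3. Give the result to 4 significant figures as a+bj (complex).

Element admittances at ω=35800 rad/s:
  Y(L1) = 0.000-0.0006619j S between n5,n0
  Y(R1) = 0.01340+0.000j S between n4,n1
  Y(L2) = 0.000-0.005015j S between n2,n0
  Y(C1) = 0.000+0.006802j S between n1,n5
  Y(C2) = 0.000+0.005656j S between n6,n3
  Y(L3) = 0.000-0.01746j S between n0,n5
  Y(R2) = 0.0004167+0.000j S between n3,n5
  Y(R3) = 0.004167+0.000j S between n4,n3
  Y(C3) = 0.000+1.661j S between n2,n7
  Y(R4) = 0.0004808+0.000j S between n0,n3
  Y(C4) = 0.000+0.08664j S between n6,n4
  Y(R5) = 0.01088+0.000j S between n7,n1
  Y(R6) = 0.06944+0.000j S between n0,n5
  V1: constraint V(n4)−V(n7) = 4.23
  V2: constraint V(n7)−V(n5) = 1.2
Assemble and solve the 9×9 MNA system:
  V(n1)=3.222-0.8533j  V(n2)=1.148+0.06485j  V(n3)=4.915+0.5397j  V(n4)=5.374+0.06465j  V(n5)=-0.05558+0.06465j  V(n6)=5.346+0.09377j  V(n7)=1.144+0.06465j
  i(V1)=-0.03329-0.01276j  i(V2)=-0.01100-0.01700j

-0.002071-0.0001979j A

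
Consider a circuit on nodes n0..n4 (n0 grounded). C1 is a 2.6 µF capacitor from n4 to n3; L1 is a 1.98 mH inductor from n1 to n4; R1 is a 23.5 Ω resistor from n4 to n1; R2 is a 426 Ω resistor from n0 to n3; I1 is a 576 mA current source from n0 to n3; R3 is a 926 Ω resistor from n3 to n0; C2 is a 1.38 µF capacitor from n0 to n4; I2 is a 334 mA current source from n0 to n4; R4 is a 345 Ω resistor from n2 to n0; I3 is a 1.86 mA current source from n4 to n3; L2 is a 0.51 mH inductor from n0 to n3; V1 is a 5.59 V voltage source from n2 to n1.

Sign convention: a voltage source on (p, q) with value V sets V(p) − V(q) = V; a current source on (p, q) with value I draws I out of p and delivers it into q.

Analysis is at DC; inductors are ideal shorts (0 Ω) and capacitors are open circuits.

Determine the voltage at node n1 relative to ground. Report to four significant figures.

Element admittances at DC:
  Y(C1) = 0.000 S between n4,n3
  L1: short n1↔n4 (DC inductor)
  Y(R1) = 0.04255 S between n4,n1
  Y(R2) = 0.002347 S between n0,n3
  I1: injects 0.576 A into n3 (from n0)
  Y(R3) = 0.001080 S between n3,n0
  Y(C2) = 0.000 S between n0,n4
  I2: injects 0.334 A into n4 (from n0)
  Y(R4) = 0.002899 S between n2,n0
  I3: injects 0.00186 A into n3 (from n4)
  L2: short n0↔n3 (DC inductor)
  V1: constraint V(n2)−V(n1) = 5.59
Assemble and solve the 7×7 MNA system:
  V(n1)=109.0  V(n2)=114.6  V(n3)=0.000  V(n4)=109.0
  i(L1)=-0.3321  i(L2)=-0.5779  i(V1)=-0.3321

109.0 V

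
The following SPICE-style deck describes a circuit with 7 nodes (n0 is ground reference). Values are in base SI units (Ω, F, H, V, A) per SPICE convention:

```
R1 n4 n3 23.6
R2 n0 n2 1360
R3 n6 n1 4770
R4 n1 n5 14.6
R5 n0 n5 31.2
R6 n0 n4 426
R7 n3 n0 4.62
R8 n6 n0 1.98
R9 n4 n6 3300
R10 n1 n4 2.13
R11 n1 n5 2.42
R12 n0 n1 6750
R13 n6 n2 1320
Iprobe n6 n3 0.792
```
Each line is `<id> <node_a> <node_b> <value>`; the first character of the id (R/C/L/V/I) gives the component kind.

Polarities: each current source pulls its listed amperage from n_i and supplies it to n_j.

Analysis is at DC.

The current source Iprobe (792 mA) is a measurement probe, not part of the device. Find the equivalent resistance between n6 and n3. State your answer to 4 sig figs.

R_eq = 6.237 Ω

MNA unknowns: 6 node voltages V₁..V_6
R1: Y=0.04237 on G[4,3]
R2: Y=0.0007353 on G[0,2]
R3: Y=0.0002096 on G[6,1]
R4: Y=0.06849 on G[1,5]
R5: Y=0.03205 on G[0,5]
R6: Y=0.002347 on G[0,4]
R7: Y=0.2165 on G[3,0]
R8: Y=0.5051 on G[6,0]
R9: Y=0.0003030 on G[4,6]
R10: Y=0.4695 on G[1,4]
R11: Y=0.4132 on G[1,5]
R12: Y=0.0001481 on G[0,1]
R13: Y=0.0007576 on G[6,2]
Iprobe: z[6]−=0.792, z[3]+=0.792
solve → V1=1.816, V2=-0.7934, V3=3.377, V4=1.934, V5=1.702, V6=-1.564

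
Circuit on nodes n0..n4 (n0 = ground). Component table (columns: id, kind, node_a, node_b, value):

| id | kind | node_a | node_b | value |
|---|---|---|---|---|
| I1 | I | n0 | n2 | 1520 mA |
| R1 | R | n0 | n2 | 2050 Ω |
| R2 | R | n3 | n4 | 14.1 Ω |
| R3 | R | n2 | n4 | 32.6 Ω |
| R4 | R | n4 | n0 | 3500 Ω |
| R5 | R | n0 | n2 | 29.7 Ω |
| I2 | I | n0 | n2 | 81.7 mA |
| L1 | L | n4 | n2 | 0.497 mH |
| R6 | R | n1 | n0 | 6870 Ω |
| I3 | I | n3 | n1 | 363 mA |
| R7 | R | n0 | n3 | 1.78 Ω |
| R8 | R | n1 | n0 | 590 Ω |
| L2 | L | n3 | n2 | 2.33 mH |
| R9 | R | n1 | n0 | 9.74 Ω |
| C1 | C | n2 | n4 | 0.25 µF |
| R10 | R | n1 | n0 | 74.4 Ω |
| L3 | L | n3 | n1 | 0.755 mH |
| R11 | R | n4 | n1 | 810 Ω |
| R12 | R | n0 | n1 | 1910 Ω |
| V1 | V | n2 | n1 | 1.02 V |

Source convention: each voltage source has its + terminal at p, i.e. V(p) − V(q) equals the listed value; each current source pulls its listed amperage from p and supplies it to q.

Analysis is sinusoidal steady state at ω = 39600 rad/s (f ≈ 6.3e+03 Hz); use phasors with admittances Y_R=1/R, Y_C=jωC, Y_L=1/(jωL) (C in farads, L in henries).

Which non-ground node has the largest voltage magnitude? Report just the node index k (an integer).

2

Apply KCL at each of the 4 non-ground nodes and solve the resulting linear system.
Node n1: branches {R6, I3, R8, R9, R10, L3, R11, R12, V1} → V_1 = 9.224+3.043j
Node n2: branches {I1, R1, R3, R5, I2, L1, L2, C1, V1} → V_2 = 10.24+3.043j
Node n3: branches {R2, I3, R7, L2, L3} → V_3 = 0.2802-0.8258j
Node n4: branches {R2, R3, R4, L1, C1, R11} → V_4 = 5.203-1.627j
Source currents: i(V1)=0.8642+0.06708j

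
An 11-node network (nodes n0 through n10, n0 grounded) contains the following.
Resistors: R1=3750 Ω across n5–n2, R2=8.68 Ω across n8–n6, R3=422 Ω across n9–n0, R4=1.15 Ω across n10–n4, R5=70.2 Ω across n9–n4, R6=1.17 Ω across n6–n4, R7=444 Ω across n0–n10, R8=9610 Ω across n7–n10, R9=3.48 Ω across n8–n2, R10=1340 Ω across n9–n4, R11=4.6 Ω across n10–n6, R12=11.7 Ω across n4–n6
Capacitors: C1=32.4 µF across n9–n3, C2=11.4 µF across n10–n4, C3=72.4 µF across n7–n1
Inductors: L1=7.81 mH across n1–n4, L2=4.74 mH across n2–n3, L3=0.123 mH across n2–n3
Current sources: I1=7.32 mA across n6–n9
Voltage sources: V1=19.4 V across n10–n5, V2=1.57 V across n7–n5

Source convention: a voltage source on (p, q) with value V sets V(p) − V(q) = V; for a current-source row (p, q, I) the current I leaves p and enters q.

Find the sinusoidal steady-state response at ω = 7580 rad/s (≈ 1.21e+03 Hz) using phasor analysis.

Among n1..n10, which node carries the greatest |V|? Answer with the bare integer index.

5

Apply KCL at each of the 10 non-ground nodes and solve the resulting linear system.
Node n1: branches {L1, C3} → V_1 = -18.41-0.1258j
Node n2: branches {R1, L2, L3, R9} → V_2 = 0.01350+0.1328j
Node n3: branches {C1, L2, L3} → V_3 = 0.01280+0.1392j
Node n4: branches {R4, L1, C2, R5, R6, R10, R12} → V_4 = -0.001271+0.1792j
Node n5: branches {R1, V1, V2} → V_5 = -19.42-0.1164j
Node n6: branches {R2, R6, I1, R11, R12} → V_6 = -0.008910+0.1243j
Node n7: branches {R8, C3, V2} → V_7 = -17.85-0.1164j
Node n8: branches {R2, R9} → V_8 = 0.007088+0.1304j
Node n9: branches {C1, R3, R5, I1, R10} → V_9 = 0.01593+0.1106j
Node n10: branches {R4, C2, R7, R8, R11, V1} → V_10 = -0.01676-0.1164j
Source currents: i(V1)=-0.01219+0.3110j, i(V2)=0.007007-0.3110j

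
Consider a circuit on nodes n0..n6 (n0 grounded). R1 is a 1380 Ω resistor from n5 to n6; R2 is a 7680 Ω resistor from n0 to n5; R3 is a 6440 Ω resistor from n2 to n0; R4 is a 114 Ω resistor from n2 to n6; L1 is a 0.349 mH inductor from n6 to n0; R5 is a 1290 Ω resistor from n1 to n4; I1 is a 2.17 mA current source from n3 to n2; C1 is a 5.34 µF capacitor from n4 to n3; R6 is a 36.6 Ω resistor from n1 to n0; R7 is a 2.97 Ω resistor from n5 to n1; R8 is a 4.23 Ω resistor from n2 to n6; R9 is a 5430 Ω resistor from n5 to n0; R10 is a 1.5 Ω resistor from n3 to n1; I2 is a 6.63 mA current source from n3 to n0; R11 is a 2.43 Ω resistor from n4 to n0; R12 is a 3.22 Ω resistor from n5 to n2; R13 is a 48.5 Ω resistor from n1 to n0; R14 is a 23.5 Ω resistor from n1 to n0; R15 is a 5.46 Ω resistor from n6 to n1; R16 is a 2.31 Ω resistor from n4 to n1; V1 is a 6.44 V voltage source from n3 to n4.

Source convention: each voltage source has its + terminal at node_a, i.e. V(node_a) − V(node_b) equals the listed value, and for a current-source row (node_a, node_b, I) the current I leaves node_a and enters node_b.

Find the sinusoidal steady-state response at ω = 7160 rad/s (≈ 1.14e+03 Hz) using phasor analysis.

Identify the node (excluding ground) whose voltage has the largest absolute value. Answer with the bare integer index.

Apply KCL at each of the 6 non-ground nodes and solve the resulting linear system.
Node n1: branches {R5, R6, R7, R10, R13, R14, R15, R16} → V_1 = 1.912+0.4372j
Node n2: branches {R3, R4, I1, R8, R12} → V_2 = 1.020+0.8034j
Node n3: branches {I1, C1, R10, I2, V1} → V_3 = 4.986+0.3182j
Node n4: branches {R5, C1, R11, R16, V1} → V_4 = -1.454+0.3182j
Node n5: branches {R1, R2, R7, R9, R12} → V_5 = 1.482+0.6131j
Node n6: branches {R1, R4, L1, R8, R15} → V_6 = 0.4269+1.045j
Source currents: i(V1)=-2.058-0.1669j

3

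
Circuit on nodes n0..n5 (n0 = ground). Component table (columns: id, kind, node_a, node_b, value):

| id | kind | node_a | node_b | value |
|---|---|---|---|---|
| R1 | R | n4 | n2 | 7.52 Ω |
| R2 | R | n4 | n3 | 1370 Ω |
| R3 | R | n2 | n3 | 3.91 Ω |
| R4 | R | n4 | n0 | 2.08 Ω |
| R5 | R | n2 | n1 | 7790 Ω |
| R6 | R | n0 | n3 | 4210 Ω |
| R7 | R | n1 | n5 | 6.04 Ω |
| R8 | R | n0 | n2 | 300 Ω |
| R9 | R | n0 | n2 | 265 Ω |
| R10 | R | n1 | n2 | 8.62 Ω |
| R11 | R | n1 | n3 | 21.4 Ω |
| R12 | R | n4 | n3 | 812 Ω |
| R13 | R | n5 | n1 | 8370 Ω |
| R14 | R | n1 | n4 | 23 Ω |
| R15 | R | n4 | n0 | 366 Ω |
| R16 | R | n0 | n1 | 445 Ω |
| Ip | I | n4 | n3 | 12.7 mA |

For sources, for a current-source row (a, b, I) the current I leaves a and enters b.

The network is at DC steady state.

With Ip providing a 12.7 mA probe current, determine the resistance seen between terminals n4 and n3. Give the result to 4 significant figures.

MNA unknowns: 5 node voltages V₁..V_5
R1: Y=0.1330 on G[4,2]
R2: Y=0.0007299 on G[4,3]
R3: Y=0.2558 on G[2,3]
R4: Y=0.4808 on G[4,0]
R5: Y=0.0001284 on G[2,1]
R6: Y=0.0002375 on G[0,3]
R7: Y=0.1656 on G[1,5]
R8: Y=0.003333 on G[0,2]
R9: Y=0.003774 on G[0,2]
R10: Y=0.1160 on G[1,2]
R11: Y=0.04673 on G[1,3]
R12: Y=0.001232 on G[4,3]
R13: Y=0.0001195 on G[5,1]
R14: Y=0.04348 on G[1,4]
R15: Y=0.002732 on G[4,0]
R16: Y=0.002247 on G[0,1]
Ip: z[4]−=0.0127, z[3]+=0.0127
solve → V1=0.06128, V2=0.06728, V3=0.1075, V4=-0.001327, V5=0.06128

R_eq = 8.573 Ω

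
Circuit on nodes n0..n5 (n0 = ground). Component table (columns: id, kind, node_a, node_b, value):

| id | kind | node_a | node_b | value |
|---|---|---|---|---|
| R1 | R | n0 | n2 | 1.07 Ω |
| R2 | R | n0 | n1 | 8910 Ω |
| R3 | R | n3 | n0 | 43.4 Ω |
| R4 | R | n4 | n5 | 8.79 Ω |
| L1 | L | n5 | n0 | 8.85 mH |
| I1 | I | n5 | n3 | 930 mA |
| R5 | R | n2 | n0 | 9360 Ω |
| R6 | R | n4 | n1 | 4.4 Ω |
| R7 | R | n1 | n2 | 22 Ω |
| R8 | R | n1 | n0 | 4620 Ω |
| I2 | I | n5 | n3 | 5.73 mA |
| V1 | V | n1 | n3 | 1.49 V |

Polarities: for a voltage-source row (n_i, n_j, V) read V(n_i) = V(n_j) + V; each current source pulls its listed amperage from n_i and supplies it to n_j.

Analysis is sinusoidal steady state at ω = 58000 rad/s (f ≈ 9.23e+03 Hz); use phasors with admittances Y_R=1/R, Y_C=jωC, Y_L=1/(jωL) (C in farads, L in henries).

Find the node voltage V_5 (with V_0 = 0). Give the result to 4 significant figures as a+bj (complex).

Element admittances at ω=58000 rad/s:
  Y(R1) = 0.9346+0.000j S between n0,n2
  Y(R2) = 0.0001122+0.000j S between n0,n1
  Y(R3) = 0.02304+0.000j S between n3,n0
  Y(R4) = 0.1138+0.000j S between n4,n5
  Y(L1) = 0.000-0.001948j S between n5,n0
  I1: injects 0.93 A into n3 (from n5)
  Y(R5) = 0.0001068+0.000j S between n2,n0
  Y(R6) = 0.2273+0.000j S between n4,n1
  Y(R7) = 0.04545+0.000j S between n1,n2
  Y(R8) = 0.0002165+0.000j S between n1,n0
  I2: injects 0.00573 A into n3 (from n5)
  V1: constraint V(n1)−V(n3) = 1.49
Assemble and solve the 6×6 MNA system:
  V(n1)=0.5335-0.3443j  V(n2)=0.02474-0.01597j  V(n3)=-0.9565-0.3443j  V(n4)=-3.578-0.4454j  V(n5)=-11.79-0.6474j
  i(V1)=-0.9578-0.007934j

-11.79-0.6474j V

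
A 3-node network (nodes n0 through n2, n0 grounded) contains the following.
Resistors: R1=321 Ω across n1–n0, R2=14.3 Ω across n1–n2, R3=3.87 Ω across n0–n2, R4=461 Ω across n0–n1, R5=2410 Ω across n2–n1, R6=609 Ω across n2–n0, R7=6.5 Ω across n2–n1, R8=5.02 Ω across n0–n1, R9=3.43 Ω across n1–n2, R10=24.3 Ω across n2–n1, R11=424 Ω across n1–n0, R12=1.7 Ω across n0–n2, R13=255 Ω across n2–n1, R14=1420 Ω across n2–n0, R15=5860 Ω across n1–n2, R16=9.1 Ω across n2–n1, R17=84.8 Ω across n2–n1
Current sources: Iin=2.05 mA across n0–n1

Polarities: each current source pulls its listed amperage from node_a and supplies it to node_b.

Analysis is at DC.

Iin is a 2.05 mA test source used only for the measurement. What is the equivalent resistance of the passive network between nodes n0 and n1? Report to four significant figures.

Apply KCL at each of the 2 non-ground nodes and solve the resulting linear system.
Node n1: branches {R1, R2, R4, R5, R7, R8, R9, R10, R11, R13, R15, R16, R17, Iin} → V_1 = 0.003503
Node n2: branches {R2, R3, R5, R6, R7, R9, R10, R12, R13, R14, R15, R16, R17} → V_2 = 0.001561

R_eq = 1.709 Ω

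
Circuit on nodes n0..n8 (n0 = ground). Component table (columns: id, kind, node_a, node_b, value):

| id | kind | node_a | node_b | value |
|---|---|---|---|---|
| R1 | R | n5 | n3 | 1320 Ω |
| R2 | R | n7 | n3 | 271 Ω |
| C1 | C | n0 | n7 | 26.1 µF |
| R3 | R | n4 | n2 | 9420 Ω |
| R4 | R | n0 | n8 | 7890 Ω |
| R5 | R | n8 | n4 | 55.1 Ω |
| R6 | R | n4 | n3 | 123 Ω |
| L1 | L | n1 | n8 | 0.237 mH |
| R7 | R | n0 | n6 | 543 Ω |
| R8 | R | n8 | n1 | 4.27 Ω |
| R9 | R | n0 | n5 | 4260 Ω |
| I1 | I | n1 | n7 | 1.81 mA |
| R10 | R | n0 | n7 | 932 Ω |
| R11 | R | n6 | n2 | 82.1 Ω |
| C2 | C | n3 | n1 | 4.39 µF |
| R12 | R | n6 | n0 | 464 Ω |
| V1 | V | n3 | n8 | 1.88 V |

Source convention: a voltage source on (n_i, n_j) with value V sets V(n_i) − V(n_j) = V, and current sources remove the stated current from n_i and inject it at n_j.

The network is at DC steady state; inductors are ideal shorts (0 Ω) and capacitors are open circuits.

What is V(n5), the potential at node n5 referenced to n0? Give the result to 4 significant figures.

MNA unknowns: 8 node voltages V₁..V_8 plus 2 source currents (L1, V1)
R1: Y=0.0007576 on G[5,3]
R2: Y=0.003690 on G[7,3]
C1: Y=0.000 on G[0,7]
R3: Y=0.0001062 on G[4,2]
R4: Y=0.0001267 on G[0,8]
R5: Y=0.01815 on G[8,4]
R6: Y=0.008130 on G[4,3]
L1: row V1−V8=0, i_L1 at 1,8
R7: Y=0.001842 on G[0,6]
R8: Y=0.2342 on G[8,1]
R9: Y=0.0002347 on G[0,5]
I1: z[1]−=0.00181, z[7]+=0.00181
R10: Y=0.001073 on G[0,7]
R11: Y=0.01218 on G[6,2]
C2: Y=0.000 on G[3,1]
R12: Y=0.002155 on G[6,0]
V1: row V3−V8=1.88, i_V1 at 3,8
solve → V1=-1.910, V2=-0.04508, V3=-0.02973, V4=-1.323, V5=-0.02270, V6=-0.03394, V7=0.3570, V8=-1.910
aux → i_L1=-0.001810, i_V1=-0.009082

-0.02270 V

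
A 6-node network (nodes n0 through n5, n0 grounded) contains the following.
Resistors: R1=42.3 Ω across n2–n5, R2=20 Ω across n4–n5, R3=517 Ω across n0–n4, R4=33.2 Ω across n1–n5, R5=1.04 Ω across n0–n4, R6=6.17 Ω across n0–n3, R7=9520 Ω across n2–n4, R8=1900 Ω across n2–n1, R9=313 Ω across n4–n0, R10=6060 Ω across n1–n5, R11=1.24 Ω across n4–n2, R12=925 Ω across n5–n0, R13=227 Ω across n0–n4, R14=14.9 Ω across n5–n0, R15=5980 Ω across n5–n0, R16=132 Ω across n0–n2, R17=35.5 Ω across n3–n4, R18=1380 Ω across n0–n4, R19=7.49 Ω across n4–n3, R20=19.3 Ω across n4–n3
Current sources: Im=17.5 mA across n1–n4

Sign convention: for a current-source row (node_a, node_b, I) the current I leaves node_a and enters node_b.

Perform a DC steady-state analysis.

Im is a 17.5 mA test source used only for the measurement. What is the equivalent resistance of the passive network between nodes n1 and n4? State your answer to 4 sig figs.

Element admittances at DC:
  Y(R1) = 0.02364 S between n2,n5
  Y(R2) = 0.05000 S between n4,n5
  Y(R3) = 0.001934 S between n0,n4
  Y(R4) = 0.03012 S between n1,n5
  Y(R5) = 0.9615 S between n0,n4
  Y(R6) = 0.1621 S between n0,n3
  Y(R7) = 0.0001050 S between n2,n4
  Y(R8) = 0.0005263 S between n2,n1
  Y(R9) = 0.003195 S between n4,n0
  Y(R10) = 0.0001650 S between n1,n5
  Y(R11) = 0.8065 S between n4,n2
  Y(R12) = 0.001081 S between n5,n0
  Y(R13) = 0.004405 S between n0,n4
  Y(R14) = 0.06711 S between n5,n0
  Y(R15) = 0.0001672 S between n5,n0
  Y(R16) = 0.007576 S between n0,n2
  Y(R17) = 0.02817 S between n3,n4
  Y(R18) = 0.0007246 S between n0,n4
  Y(R19) = 0.1335 S between n4,n3
  Y(R20) = 0.05181 S between n4,n3
  Im: injects 0.0175 A into n4 (from n1)
Assemble and solve the 5×5 MNA system:
  V(n1)=-0.6834  V(n2)=0.003496  V(n3)=0.004276  V(n4)=0.007522  V(n5)=-0.1175

R_eq = 39.48 Ω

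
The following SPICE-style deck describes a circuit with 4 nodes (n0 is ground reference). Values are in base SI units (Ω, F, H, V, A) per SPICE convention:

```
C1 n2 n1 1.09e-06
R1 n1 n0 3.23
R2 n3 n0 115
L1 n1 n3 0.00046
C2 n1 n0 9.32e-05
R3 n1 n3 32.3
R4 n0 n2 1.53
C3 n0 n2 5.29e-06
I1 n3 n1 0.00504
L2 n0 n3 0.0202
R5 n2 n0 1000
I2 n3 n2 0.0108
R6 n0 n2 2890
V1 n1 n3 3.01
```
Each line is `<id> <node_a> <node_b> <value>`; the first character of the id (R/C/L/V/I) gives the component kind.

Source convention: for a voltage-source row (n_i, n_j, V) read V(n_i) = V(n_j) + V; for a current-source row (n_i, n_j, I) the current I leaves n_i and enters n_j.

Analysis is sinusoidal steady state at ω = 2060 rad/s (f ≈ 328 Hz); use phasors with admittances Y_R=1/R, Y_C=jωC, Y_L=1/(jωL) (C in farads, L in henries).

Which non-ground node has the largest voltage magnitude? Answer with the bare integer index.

Apply KCL at each of the 3 non-ground nodes and solve the resulting linear system.
Node n1: branches {C1, R1, L1, C2, R3, I1, V1} → V_1 = -0.05689-0.1967j
Node n2: branches {C1, R4, C3, R5, I2, R6} → V_2 = 0.01715-0.0005393j
Node n3: branches {R2, L1, R3, I1, L2, I2, V1} → V_3 = -3.067-0.1967j
Source currents: i(V1)=-0.1087+3.248j

3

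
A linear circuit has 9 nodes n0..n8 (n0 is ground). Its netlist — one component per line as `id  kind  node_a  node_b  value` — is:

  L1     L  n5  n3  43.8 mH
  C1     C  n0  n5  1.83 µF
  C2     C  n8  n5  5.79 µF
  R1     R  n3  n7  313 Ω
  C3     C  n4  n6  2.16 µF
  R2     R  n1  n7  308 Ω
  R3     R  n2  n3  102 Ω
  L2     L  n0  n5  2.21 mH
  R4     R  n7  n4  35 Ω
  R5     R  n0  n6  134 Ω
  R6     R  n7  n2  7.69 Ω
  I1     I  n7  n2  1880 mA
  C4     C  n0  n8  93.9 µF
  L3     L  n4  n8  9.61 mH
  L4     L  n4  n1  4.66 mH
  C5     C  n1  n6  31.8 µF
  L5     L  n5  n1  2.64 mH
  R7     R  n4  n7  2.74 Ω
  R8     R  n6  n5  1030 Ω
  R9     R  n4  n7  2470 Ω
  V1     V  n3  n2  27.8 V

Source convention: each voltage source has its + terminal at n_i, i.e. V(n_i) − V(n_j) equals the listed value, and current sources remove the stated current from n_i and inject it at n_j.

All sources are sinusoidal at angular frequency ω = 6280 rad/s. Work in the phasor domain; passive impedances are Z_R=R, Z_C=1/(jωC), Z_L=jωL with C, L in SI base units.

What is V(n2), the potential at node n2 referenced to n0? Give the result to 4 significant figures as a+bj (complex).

10.38+1.353j V

Apply KCL at each of the 8 non-ground nodes and solve the resulting linear system.
Node n1: branches {R2, L4, C5, L5} → V_1 = 0.5319-0.2248j
Node n2: branches {R3, R6, I1, V1} → V_2 = 10.38+1.353j
Node n3: branches {L1, R1, R3, V1} → V_3 = 38.18+1.353j
Node n4: branches {C3, R4, L3, L4, R7, R9} → V_4 = -3.039+0.03186j
Node n5: branches {L1, C1, C2, L2, L5, R8} → V_5 = 1.860-0.1120j
Node n6: branches {C3, R5, C5, R8} → V_6 = 0.3123-0.2046j
Node n7: branches {R1, R2, R4, R6, I1, R7, R9} → V_7 = -3.024+0.3622j
Node n8: branches {C2, C4, L3} → V_8 = 0.1936-0.007546j
Source currents: i(V1)=-0.4095+0.1289j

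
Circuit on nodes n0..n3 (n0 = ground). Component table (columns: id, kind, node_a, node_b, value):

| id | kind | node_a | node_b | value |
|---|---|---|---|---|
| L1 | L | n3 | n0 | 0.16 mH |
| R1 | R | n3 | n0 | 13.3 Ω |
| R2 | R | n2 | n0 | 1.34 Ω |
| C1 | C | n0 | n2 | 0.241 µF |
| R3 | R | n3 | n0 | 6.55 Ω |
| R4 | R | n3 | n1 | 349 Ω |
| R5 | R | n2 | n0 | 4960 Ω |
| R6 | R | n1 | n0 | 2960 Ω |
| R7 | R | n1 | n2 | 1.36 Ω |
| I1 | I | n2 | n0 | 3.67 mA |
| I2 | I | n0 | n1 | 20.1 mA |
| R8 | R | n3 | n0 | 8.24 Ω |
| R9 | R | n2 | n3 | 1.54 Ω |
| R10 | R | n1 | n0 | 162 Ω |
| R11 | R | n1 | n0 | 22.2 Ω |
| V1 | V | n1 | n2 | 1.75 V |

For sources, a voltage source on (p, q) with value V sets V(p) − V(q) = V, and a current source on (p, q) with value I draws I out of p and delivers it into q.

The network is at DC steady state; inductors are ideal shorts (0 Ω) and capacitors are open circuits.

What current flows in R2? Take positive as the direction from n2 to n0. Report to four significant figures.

-0.04055 A

Apply KCL at each of the 3 non-ground nodes and solve the resulting linear system.
Node n1: branches {R4, R6, R7, I2, R10, R11, V1} → V_1 = 1.696
Node n2: branches {R2, C1, R5, R7, I1, R9, V1} → V_2 = -0.05434
Node n3: branches {L1, R1, R3, R4, R8, R9} → V_3 = 0.000
Source currents: i(L1)=-0.03043, i(V1)=-1.359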